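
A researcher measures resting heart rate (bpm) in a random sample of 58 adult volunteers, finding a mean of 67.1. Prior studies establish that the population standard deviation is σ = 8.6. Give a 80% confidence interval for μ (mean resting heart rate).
(65.65, 68.55)

z-interval (σ known):
z* = 1.282 for 80% confidence

Margin of error = z* · σ/√n = 1.282 · 8.6/√58 = 1.45

CI: (67.1 - 1.45, 67.1 + 1.45) = (65.65, 68.55)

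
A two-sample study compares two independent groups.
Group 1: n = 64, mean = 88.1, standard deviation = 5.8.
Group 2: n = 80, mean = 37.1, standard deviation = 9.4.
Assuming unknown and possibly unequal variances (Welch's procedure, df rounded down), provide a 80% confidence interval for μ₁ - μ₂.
(49.36, 52.64)

Difference: x̄₁ - x̄₂ = 51.00
SE = √(s₁²/n₁ + s₂²/n₂) = √(5.8²/64 + 9.4²/80) = 1.2768
df = 134.02 → 134 (Welch–Satterthwaite, rounded down)
t* = 1.288

CI: 51.00 ± 1.288 · 1.2768 = 51.00 ± 1.64 = (49.36, 52.64)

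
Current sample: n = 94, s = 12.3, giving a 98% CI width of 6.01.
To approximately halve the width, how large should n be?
n ≈ 376

CI width ∝ 1/√n
To reduce width by factor 2, need √n to grow by 2 → need 2² = 4 times as many samples.

Current: n = 94, width = 6.01
New: n = 376, width ≈ 2.96

Width reduced by factor of 6.01/2.96 = 2.03.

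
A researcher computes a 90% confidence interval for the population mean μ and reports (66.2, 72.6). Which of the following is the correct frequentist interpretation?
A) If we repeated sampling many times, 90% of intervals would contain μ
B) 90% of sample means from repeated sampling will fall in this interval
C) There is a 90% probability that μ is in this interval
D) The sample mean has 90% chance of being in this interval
A

A) Correct — this is the frequentist long-run coverage interpretation.
B) Wrong — coverage applies to intervals containing μ, not to future x̄ values.
C) Wrong — μ is fixed; the randomness lives in the interval, not in μ.
D) Wrong — x̄ is observed and sits in the interval by construction.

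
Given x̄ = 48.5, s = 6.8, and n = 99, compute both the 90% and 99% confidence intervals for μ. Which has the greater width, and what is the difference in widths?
99% CI is wider by 1.32

df = 98
90% CI: t* = 1.661, (47.36, 49.64), width = 2 · t* · s/√n = 2.27
99% CI: t* = 2.627, (46.70, 50.30), width = 2 · t* · s/√n = 3.59

The 99% CI is wider by 3.59 - 2.27 = 1.32.
Higher confidence requires a wider interval.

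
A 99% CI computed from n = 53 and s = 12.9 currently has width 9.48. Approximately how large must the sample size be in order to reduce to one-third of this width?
n ≈ 477

CI width ∝ 1/√n
To reduce width by factor 3, need √n to grow by 3 → need 3² = 9 times as many samples.

Current: n = 53, width = 9.48
New: n = 477, width ≈ 3.05

Width reduced by factor of 9.48/3.05 = 3.11.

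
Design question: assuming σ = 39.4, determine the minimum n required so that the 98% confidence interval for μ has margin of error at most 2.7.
n ≥ 1153

For margin E ≤ 2.7:
n ≥ (z* · σ / E)²
n ≥ (2.326 · 39.4 / 2.7)²
n ≥ 1152.08

Minimum n = 1153 (rounding up)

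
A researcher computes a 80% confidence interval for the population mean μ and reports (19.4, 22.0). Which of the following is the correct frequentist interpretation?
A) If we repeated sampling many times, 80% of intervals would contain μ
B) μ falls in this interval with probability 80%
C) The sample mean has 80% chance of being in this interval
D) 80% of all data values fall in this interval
A

A) Correct — this is the frequentist long-run coverage interpretation.
B) Wrong — μ is fixed; the randomness lives in the interval, not in μ.
C) Wrong — x̄ is observed and sits in the interval by construction.
D) Wrong — a CI is about the parameter μ, not individual data values.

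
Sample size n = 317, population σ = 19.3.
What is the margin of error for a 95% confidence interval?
Margin of error = 2.12

Margin of error = z* · σ/√n
= 1.960 · 19.3/√317
= 1.960 · 19.3/17.8045
= 2.12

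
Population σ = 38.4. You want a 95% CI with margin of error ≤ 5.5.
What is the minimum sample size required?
n ≥ 188

For margin E ≤ 5.5:
n ≥ (z* · σ / E)²
n ≥ (1.960 · 38.4 / 5.5)²
n ≥ 187.26

Minimum n = 188 (rounding up)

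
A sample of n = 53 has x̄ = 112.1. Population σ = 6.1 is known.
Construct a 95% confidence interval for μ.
(110.46, 113.74)

z-interval (σ known):
z* = 1.960 for 95% confidence

Margin of error = z* · σ/√n = 1.960 · 6.1/√53 = 1.64

CI: (112.1 - 1.64, 112.1 + 1.64) = (110.46, 113.74)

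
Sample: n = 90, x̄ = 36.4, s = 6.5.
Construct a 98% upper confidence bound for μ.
μ ≤ 37.83

Upper bound (one-sided):
t* = 2.084 (one-sided for 98%)
Upper bound = x̄ + t* · s/√n = 36.4 + 2.084 · 6.5/√90 = 37.83

We are 98% confident that μ ≤ 37.83.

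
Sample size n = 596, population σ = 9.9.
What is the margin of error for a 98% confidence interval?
Margin of error = 0.94

Margin of error = z* · σ/√n
= 2.326 · 9.9/√596
= 2.326 · 9.9/24.4131
= 0.94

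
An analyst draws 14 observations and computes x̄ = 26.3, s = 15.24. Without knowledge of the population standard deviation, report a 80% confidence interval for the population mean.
(20.80, 31.80)

t-interval (σ unknown):
df = n - 1 = 13
t* = 1.350 for 80% confidence

Margin of error = t* · s/√n = 1.350 · 15.24/√14 = 5.50

CI: (20.80, 31.80)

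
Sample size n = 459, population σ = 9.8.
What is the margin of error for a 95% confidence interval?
Margin of error = 0.90

Margin of error = z* · σ/√n
= 1.960 · 9.8/√459
= 1.960 · 9.8/21.4243
= 0.90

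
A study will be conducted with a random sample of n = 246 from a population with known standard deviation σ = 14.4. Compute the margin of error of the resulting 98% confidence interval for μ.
Margin of error = 2.14

Margin of error = z* · σ/√n
= 2.326 · 14.4/√246
= 2.326 · 14.4/15.6844
= 2.14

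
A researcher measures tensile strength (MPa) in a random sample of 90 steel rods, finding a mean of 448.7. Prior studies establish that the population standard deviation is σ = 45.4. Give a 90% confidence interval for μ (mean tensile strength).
(440.83, 456.57)

z-interval (σ known):
z* = 1.645 for 90% confidence

Margin of error = z* · σ/√n = 1.645 · 45.4/√90 = 7.87

CI: (448.7 - 7.87, 448.7 + 7.87) = (440.83, 456.57)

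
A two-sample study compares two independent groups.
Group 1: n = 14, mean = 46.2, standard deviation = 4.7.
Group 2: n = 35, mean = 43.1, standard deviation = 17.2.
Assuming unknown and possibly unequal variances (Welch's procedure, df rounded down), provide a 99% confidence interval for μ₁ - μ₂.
(-5.44, 11.64)

Difference: x̄₁ - x̄₂ = 3.10
SE = √(s₁²/n₁ + s₂²/n₂) = √(4.7²/14 + 17.2²/35) = 3.1671
df = 43.88 → 43 (Welch–Satterthwaite, rounded down)
t* = 2.695

CI: 3.10 ± 2.695 · 3.1671 = 3.10 ± 8.54 = (-5.44, 11.64)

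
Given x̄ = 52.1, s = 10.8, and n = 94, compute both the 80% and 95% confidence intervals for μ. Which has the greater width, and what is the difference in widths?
95% CI is wider by 1.54

df = 93
80% CI: t* = 1.291, (50.66, 53.54), width = 2 · t* · s/√n = 2.88
95% CI: t* = 1.986, (49.89, 54.31), width = 2 · t* · s/√n = 4.42

The 95% CI is wider by 4.42 - 2.88 = 1.54.
Higher confidence requires a wider interval.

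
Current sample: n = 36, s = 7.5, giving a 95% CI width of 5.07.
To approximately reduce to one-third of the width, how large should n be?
n ≈ 324

CI width ∝ 1/√n
To reduce width by factor 3, need √n to grow by 3 → need 3² = 9 times as many samples.

Current: n = 36, width = 5.07
New: n = 324, width ≈ 1.64

Width reduced by factor of 5.07/1.64 = 3.09.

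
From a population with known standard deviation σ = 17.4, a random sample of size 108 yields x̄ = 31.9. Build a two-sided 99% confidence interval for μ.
(27.59, 36.21)

z-interval (σ known):
z* = 2.576 for 99% confidence

Margin of error = z* · σ/√n = 2.576 · 17.4/√108 = 4.31

CI: (31.9 - 4.31, 31.9 + 4.31) = (27.59, 36.21)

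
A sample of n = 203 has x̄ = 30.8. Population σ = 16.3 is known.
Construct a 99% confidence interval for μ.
(27.85, 33.75)

z-interval (σ known):
z* = 2.576 for 99% confidence

Margin of error = z* · σ/√n = 2.576 · 16.3/√203 = 2.95

CI: (30.8 - 2.95, 30.8 + 2.95) = (27.85, 33.75)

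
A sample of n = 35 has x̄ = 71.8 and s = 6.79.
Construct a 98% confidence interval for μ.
(69.00, 74.60)

t-interval (σ unknown):
df = n - 1 = 34
t* = 2.441 for 98% confidence

Margin of error = t* · s/√n = 2.441 · 6.79/√35 = 2.80

CI: (69.00, 74.60)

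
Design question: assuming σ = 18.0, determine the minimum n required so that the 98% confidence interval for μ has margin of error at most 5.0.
n ≥ 71

For margin E ≤ 5.0:
n ≥ (z* · σ / E)²
n ≥ (2.326 · 18.0 / 5.0)²
n ≥ 70.12

Minimum n = 71 (rounding up)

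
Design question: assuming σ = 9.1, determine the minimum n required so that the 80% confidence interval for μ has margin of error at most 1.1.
n ≥ 113

For margin E ≤ 1.1:
n ≥ (z* · σ / E)²
n ≥ (1.282 · 9.1 / 1.1)²
n ≥ 112.48

Minimum n = 113 (rounding up)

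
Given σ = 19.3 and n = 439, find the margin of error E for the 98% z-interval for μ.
Margin of error = 2.14

Margin of error = z* · σ/√n
= 2.326 · 19.3/√439
= 2.326 · 19.3/20.9523
= 2.14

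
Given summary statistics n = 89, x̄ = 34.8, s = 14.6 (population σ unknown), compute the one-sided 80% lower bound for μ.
μ ≥ 33.49

Lower bound (one-sided):
t* = 0.846 (one-sided for 80%)
Lower bound = x̄ - t* · s/√n = 34.8 - 0.846 · 14.6/√89 = 33.49

We are 80% confident that μ ≥ 33.49.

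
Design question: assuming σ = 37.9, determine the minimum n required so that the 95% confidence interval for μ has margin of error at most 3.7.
n ≥ 404

For margin E ≤ 3.7:
n ≥ (z* · σ / E)²
n ≥ (1.960 · 37.9 / 3.7)²
n ≥ 403.08

Minimum n = 404 (rounding up)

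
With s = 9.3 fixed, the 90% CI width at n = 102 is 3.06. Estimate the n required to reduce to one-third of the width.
n ≈ 918

CI width ∝ 1/√n
To reduce width by factor 3, need √n to grow by 3 → need 3² = 9 times as many samples.

Current: n = 102, width = 3.06
New: n = 918, width ≈ 1.01

Width reduced by factor of 3.06/1.01 = 3.03.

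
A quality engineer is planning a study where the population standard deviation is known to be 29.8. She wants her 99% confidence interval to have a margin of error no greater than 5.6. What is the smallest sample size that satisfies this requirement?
n ≥ 188

For margin E ≤ 5.6:
n ≥ (z* · σ / E)²
n ≥ (2.576 · 29.8 / 5.6)²
n ≥ 187.91

Minimum n = 188 (rounding up)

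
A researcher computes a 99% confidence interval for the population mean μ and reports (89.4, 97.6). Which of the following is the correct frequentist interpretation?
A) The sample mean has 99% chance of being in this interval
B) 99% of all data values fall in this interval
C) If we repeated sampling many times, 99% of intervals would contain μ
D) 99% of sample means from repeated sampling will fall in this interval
C

A) Wrong — x̄ is observed and sits in the interval by construction.
B) Wrong — a CI is about the parameter μ, not individual data values.
C) Correct — this is the frequentist long-run coverage interpretation.
D) Wrong — coverage applies to intervals containing μ, not to future x̄ values.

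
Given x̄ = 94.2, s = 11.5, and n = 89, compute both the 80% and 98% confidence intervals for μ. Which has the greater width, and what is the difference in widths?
98% CI is wider by 2.63

df = 88
80% CI: t* = 1.291, (92.63, 95.77), width = 2 · t* · s/√n = 3.15
98% CI: t* = 2.369, (91.31, 97.09), width = 2 · t* · s/√n = 5.78

The 98% CI is wider by 5.78 - 3.15 = 2.63.
Higher confidence requires a wider interval.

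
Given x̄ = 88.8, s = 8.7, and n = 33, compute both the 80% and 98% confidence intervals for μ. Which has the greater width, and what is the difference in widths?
98% CI is wider by 3.46

df = 32
80% CI: t* = 1.309, (86.82, 90.78), width = 2 · t* · s/√n = 3.96
98% CI: t* = 2.449, (85.09, 92.51), width = 2 · t* · s/√n = 7.42

The 98% CI is wider by 7.42 - 3.96 = 3.46.
Higher confidence requires a wider interval.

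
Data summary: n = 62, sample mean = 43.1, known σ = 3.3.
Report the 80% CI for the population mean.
(42.56, 43.64)

z-interval (σ known):
z* = 1.282 for 80% confidence

Margin of error = z* · σ/√n = 1.282 · 3.3/√62 = 0.54

CI: (43.1 - 0.54, 43.1 + 0.54) = (42.56, 43.64)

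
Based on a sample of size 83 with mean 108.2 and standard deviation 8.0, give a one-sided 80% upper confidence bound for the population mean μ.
μ ≤ 108.94

Upper bound (one-sided):
t* = 0.846 (one-sided for 80%)
Upper bound = x̄ + t* · s/√n = 108.2 + 0.846 · 8.0/√83 = 108.94

We are 80% confident that μ ≤ 108.94.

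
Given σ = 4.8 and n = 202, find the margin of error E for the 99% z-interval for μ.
Margin of error = 0.87

Margin of error = z* · σ/√n
= 2.576 · 4.8/√202
= 2.576 · 4.8/14.2127
= 0.87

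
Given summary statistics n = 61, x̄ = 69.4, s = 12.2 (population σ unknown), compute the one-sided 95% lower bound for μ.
μ ≥ 66.79

Lower bound (one-sided):
t* = 1.671 (one-sided for 95%)
Lower bound = x̄ - t* · s/√n = 69.4 - 1.671 · 12.2/√61 = 66.79

We are 95% confident that μ ≥ 66.79.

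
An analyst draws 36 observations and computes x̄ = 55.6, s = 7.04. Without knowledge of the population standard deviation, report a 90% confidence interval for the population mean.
(53.62, 57.58)

t-interval (σ unknown):
df = n - 1 = 35
t* = 1.690 for 90% confidence

Margin of error = t* · s/√n = 1.690 · 7.04/√36 = 1.98

CI: (53.62, 57.58)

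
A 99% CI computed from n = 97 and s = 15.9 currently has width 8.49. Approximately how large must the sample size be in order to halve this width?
n ≈ 388

CI width ∝ 1/√n
To reduce width by factor 2, need √n to grow by 2 → need 2² = 4 times as many samples.

Current: n = 97, width = 8.49
New: n = 388, width ≈ 4.18

Width reduced by factor of 8.49/4.18 = 2.03.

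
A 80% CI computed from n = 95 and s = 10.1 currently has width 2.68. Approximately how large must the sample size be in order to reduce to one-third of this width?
n ≈ 855

CI width ∝ 1/√n
To reduce width by factor 3, need √n to grow by 3 → need 3² = 9 times as many samples.

Current: n = 95, width = 2.68
New: n = 855, width ≈ 0.89

Width reduced by factor of 2.68/0.89 = 3.01.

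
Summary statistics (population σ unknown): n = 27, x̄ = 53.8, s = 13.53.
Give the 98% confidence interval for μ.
(47.35, 60.25)

t-interval (σ unknown):
df = n - 1 = 26
t* = 2.479 for 98% confidence

Margin of error = t* · s/√n = 2.479 · 13.53/√27 = 6.45

CI: (47.35, 60.25)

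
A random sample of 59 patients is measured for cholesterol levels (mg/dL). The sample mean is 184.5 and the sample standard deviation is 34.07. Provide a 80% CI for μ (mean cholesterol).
(178.75, 190.25)

t-interval (σ unknown):
df = n - 1 = 58
t* = 1.296 for 80% confidence

Margin of error = t* · s/√n = 1.296 · 34.07/√59 = 5.75

CI: (178.75, 190.25)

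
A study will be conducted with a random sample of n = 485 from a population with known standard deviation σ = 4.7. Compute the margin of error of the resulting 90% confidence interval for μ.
Margin of error = 0.35

Margin of error = z* · σ/√n
= 1.645 · 4.7/√485
= 1.645 · 4.7/22.0227
= 0.35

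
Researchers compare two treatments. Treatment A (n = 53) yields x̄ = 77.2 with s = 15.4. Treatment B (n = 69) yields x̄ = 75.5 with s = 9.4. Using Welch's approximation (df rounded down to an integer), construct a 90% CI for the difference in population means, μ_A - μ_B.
(-2.29, 5.69)

Difference: x̄₁ - x̄₂ = 1.70
SE = √(s₁²/n₁ + s₂²/n₂) = √(15.4²/53 + 9.4²/69) = 2.3990
df = 80.95 → 80 (Welch–Satterthwaite, rounded down)
t* = 1.664

CI: 1.70 ± 1.664 · 2.3990 = 1.70 ± 3.99 = (-2.29, 5.69)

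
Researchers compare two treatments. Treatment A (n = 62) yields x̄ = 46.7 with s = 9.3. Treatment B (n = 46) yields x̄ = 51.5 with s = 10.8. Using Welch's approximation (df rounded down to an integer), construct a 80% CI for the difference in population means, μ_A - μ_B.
(-7.36, -2.24)

Difference: x̄₁ - x̄₂ = -4.80
SE = √(s₁²/n₁ + s₂²/n₂) = √(9.3²/62 + 10.8²/46) = 1.9826
df = 88.40 → 88 (Welch–Satterthwaite, rounded down)
t* = 1.291

CI: -4.80 ± 1.291 · 1.9826 = -4.80 ± 2.56 = (-7.36, -2.24)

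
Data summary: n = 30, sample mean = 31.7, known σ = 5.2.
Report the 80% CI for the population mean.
(30.48, 32.92)

z-interval (σ known):
z* = 1.282 for 80% confidence

Margin of error = z* · σ/√n = 1.282 · 5.2/√30 = 1.22

CI: (31.7 - 1.22, 31.7 + 1.22) = (30.48, 32.92)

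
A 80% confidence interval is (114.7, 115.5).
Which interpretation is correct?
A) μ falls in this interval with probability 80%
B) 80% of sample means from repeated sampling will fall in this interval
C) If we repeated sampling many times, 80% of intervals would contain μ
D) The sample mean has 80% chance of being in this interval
C

A) Wrong — μ is fixed; the randomness lives in the interval, not in μ.
B) Wrong — coverage applies to intervals containing μ, not to future x̄ values.
C) Correct — this is the frequentist long-run coverage interpretation.
D) Wrong — x̄ is observed and sits in the interval by construction.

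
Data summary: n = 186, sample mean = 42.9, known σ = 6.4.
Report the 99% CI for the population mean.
(41.69, 44.11)

z-interval (σ known):
z* = 2.576 for 99% confidence

Margin of error = z* · σ/√n = 2.576 · 6.4/√186 = 1.21

CI: (42.9 - 1.21, 42.9 + 1.21) = (41.69, 44.11)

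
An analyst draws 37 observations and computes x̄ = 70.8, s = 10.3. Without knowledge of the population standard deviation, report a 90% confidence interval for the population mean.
(67.94, 73.66)

t-interval (σ unknown):
df = n - 1 = 36
t* = 1.688 for 90% confidence

Margin of error = t* · s/√n = 1.688 · 10.3/√37 = 2.86

CI: (67.94, 73.66)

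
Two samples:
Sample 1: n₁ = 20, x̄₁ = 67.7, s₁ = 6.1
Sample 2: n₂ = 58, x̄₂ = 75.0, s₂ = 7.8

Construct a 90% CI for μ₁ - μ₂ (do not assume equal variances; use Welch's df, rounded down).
(-10.17, -4.43)

Difference: x̄₁ - x̄₂ = -7.30
SE = √(s₁²/n₁ + s₂²/n₂) = √(6.1²/20 + 7.8²/58) = 1.7057
df = 42.01 → 42 (Welch–Satterthwaite, rounded down)
t* = 1.682

CI: -7.30 ± 1.682 · 1.7057 = -7.30 ± 2.87 = (-10.17, -4.43)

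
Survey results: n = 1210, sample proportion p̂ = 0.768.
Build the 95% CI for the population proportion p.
(0.744, 0.792)

Proportion CI:
SE = √(p̂(1-p̂)/n) = √(0.768 · 0.232 / 1210) = 0.01213

z* = 1.960
Margin = z* · SE = 1.960 · 0.01213 = 0.0238

CI: 0.768 ± 0.0238 = (0.744, 0.792)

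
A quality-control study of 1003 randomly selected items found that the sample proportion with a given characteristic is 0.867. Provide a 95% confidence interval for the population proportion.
(0.846, 0.888)

Proportion CI:
SE = √(p̂(1-p̂)/n) = √(0.867 · 0.133 / 1003) = 0.01072

z* = 1.960
Margin = z* · SE = 1.960 · 0.01072 = 0.0210

CI: 0.867 ± 0.0210 = (0.846, 0.888)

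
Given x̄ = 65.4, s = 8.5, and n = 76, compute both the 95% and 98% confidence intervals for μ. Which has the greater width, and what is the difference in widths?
98% CI is wider by 0.76

df = 75
95% CI: t* = 1.992, (63.46, 67.34), width = 2 · t* · s/√n = 3.88
98% CI: t* = 2.377, (63.08, 67.72), width = 2 · t* · s/√n = 4.64

The 98% CI is wider by 4.64 - 3.88 = 0.76.
Higher confidence requires a wider interval.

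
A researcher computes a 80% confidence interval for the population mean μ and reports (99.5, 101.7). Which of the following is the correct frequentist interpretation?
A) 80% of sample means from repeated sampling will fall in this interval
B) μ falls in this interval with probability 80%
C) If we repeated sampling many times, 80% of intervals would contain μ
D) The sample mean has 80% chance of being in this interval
C

A) Wrong — coverage applies to intervals containing μ, not to future x̄ values.
B) Wrong — μ is fixed; the randomness lives in the interval, not in μ.
C) Correct — this is the frequentist long-run coverage interpretation.
D) Wrong — x̄ is observed and sits in the interval by construction.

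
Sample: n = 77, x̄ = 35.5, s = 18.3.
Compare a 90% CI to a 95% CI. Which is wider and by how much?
95% CI is wider by 1.37

df = 76
90% CI: t* = 1.665, (32.03, 38.97), width = 2 · t* · s/√n = 6.94
95% CI: t* = 1.992, (31.35, 39.65), width = 2 · t* · s/√n = 8.31

The 95% CI is wider by 8.31 - 6.94 = 1.37.
Higher confidence requires a wider interval.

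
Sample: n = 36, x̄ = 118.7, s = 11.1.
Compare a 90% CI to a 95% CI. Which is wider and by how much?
95% CI is wider by 1.26

df = 35
90% CI: t* = 1.690, (115.57, 121.83), width = 2 · t* · s/√n = 6.25
95% CI: t* = 2.030, (114.94, 122.46), width = 2 · t* · s/√n = 7.51

The 95% CI is wider by 7.51 - 6.25 = 1.26.
Higher confidence requires a wider interval.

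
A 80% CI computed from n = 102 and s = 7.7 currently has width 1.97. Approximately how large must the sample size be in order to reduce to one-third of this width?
n ≈ 918

CI width ∝ 1/√n
To reduce width by factor 3, need √n to grow by 3 → need 3² = 9 times as many samples.

Current: n = 102, width = 1.97
New: n = 918, width ≈ 0.65

Width reduced by factor of 1.97/0.65 = 3.03.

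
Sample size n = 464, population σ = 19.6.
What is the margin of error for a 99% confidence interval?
Margin of error = 2.34

Margin of error = z* · σ/√n
= 2.576 · 19.6/√464
= 2.576 · 19.6/21.5407
= 2.34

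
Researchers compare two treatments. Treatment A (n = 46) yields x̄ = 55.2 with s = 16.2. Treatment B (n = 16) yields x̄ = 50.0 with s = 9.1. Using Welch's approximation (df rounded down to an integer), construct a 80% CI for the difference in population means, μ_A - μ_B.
(0.91, 9.49)

Difference: x̄₁ - x̄₂ = 5.20
SE = √(s₁²/n₁ + s₂²/n₂) = √(16.2²/46 + 9.1²/16) = 3.2986
df = 47.18 → 47 (Welch–Satterthwaite, rounded down)
t* = 1.300

CI: 5.20 ± 1.300 · 3.2986 = 5.20 ± 4.29 = (0.91, 9.49)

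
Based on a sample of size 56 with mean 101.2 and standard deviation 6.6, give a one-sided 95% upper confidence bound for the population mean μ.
μ ≤ 102.68

Upper bound (one-sided):
t* = 1.673 (one-sided for 95%)
Upper bound = x̄ + t* · s/√n = 101.2 + 1.673 · 6.6/√56 = 102.68

We are 95% confident that μ ≤ 102.68.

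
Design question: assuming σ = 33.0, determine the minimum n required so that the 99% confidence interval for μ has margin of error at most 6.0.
n ≥ 201

For margin E ≤ 6.0:
n ≥ (z* · σ / E)²
n ≥ (2.576 · 33.0 / 6.0)²
n ≥ 200.73

Minimum n = 201 (rounding up)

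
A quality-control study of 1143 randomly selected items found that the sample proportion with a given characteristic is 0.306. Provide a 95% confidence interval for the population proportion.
(0.279, 0.333)

Proportion CI:
SE = √(p̂(1-p̂)/n) = √(0.306 · 0.694 / 1143) = 0.01363

z* = 1.960
Margin = z* · SE = 1.960 · 0.01363 = 0.0267

CI: 0.306 ± 0.0267 = (0.279, 0.333)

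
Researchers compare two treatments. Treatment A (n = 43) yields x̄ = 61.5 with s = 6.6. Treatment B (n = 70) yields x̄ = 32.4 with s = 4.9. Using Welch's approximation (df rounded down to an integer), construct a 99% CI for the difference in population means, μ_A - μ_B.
(26.02, 32.18)

Difference: x̄₁ - x̄₂ = 29.10
SE = √(s₁²/n₁ + s₂²/n₂) = √(6.6²/43 + 4.9²/70) = 1.1645
df = 70.35 → 70 (Welch–Satterthwaite, rounded down)
t* = 2.648

CI: 29.10 ± 2.648 · 1.1645 = 29.10 ± 3.08 = (26.02, 32.18)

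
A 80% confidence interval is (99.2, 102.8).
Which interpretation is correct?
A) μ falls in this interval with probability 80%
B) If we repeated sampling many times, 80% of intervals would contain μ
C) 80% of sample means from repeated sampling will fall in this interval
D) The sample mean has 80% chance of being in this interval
B

A) Wrong — μ is fixed; the randomness lives in the interval, not in μ.
B) Correct — this is the frequentist long-run coverage interpretation.
C) Wrong — coverage applies to intervals containing μ, not to future x̄ values.
D) Wrong — x̄ is observed and sits in the interval by construction.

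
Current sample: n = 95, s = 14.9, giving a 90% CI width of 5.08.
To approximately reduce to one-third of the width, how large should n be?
n ≈ 855

CI width ∝ 1/√n
To reduce width by factor 3, need √n to grow by 3 → need 3² = 9 times as many samples.

Current: n = 95, width = 5.08
New: n = 855, width ≈ 1.68

Width reduced by factor of 5.08/1.68 = 3.02.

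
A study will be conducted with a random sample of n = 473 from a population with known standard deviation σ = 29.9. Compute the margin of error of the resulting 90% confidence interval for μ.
Margin of error = 2.26

Margin of error = z* · σ/√n
= 1.645 · 29.9/√473
= 1.645 · 29.9/21.7486
= 2.26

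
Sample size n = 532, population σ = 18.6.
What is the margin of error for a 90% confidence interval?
Margin of error = 1.33

Margin of error = z* · σ/√n
= 1.645 · 18.6/√532
= 1.645 · 18.6/23.0651
= 1.33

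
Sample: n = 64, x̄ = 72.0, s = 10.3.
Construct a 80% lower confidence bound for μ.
μ ≥ 70.91

Lower bound (one-sided):
t* = 0.847 (one-sided for 80%)
Lower bound = x̄ - t* · s/√n = 72.0 - 0.847 · 10.3/√64 = 70.91

We are 80% confident that μ ≥ 70.91.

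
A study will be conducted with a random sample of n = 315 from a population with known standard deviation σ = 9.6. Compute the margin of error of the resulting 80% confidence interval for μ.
Margin of error = 0.69

Margin of error = z* · σ/√n
= 1.282 · 9.6/√315
= 1.282 · 9.6/17.7482
= 0.69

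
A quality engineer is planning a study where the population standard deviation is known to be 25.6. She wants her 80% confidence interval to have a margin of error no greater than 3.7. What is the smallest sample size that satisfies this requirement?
n ≥ 79

For margin E ≤ 3.7:
n ≥ (z* · σ / E)²
n ≥ (1.282 · 25.6 / 3.7)²
n ≥ 78.68

Minimum n = 79 (rounding up)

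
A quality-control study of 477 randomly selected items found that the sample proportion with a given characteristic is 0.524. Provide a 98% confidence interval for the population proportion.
(0.471, 0.577)

Proportion CI:
SE = √(p̂(1-p̂)/n) = √(0.524 · 0.476 / 477) = 0.02287

z* = 2.326
Margin = z* · SE = 2.326 · 0.02287 = 0.0532

CI: 0.524 ± 0.0532 = (0.471, 0.577)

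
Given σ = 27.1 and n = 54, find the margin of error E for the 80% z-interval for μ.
Margin of error = 4.73

Margin of error = z* · σ/√n
= 1.282 · 27.1/√54
= 1.282 · 27.1/7.3485
= 4.73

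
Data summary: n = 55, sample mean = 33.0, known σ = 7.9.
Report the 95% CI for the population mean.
(30.91, 35.09)

z-interval (σ known):
z* = 1.960 for 95% confidence

Margin of error = z* · σ/√n = 1.960 · 7.9/√55 = 2.09

CI: (33.0 - 2.09, 33.0 + 2.09) = (30.91, 35.09)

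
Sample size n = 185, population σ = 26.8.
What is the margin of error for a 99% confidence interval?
Margin of error = 5.08

Margin of error = z* · σ/√n
= 2.576 · 26.8/√185
= 2.576 · 26.8/13.6015
= 5.08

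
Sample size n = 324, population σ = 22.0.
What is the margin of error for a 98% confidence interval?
Margin of error = 2.84

Margin of error = z* · σ/√n
= 2.326 · 22.0/√324
= 2.326 · 22.0/18.0000
= 2.84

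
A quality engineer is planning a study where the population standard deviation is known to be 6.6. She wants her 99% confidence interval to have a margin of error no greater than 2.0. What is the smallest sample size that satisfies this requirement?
n ≥ 73

For margin E ≤ 2.0:
n ≥ (z* · σ / E)²
n ≥ (2.576 · 6.6 / 2.0)²
n ≥ 72.26

Minimum n = 73 (rounding up)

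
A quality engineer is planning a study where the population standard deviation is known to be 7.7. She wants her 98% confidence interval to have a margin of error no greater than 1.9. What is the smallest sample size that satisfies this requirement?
n ≥ 89

For margin E ≤ 1.9:
n ≥ (z* · σ / E)²
n ≥ (2.326 · 7.7 / 1.9)²
n ≥ 88.86

Minimum n = 89 (rounding up)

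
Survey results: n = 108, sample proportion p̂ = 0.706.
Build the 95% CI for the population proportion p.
(0.620, 0.792)

Proportion CI:
SE = √(p̂(1-p̂)/n) = √(0.706 · 0.294 / 108) = 0.04384

z* = 1.960
Margin = z* · SE = 1.960 · 0.04384 = 0.0859

CI: 0.706 ± 0.0859 = (0.620, 0.792)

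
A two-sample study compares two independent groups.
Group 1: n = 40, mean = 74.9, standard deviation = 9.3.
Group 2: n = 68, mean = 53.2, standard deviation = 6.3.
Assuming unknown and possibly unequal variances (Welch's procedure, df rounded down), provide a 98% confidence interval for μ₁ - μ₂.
(17.74, 25.66)

Difference: x̄₁ - x̄₂ = 21.70
SE = √(s₁²/n₁ + s₂²/n₂) = √(9.3²/40 + 6.3²/68) = 1.6571
df = 60.34 → 60 (Welch–Satterthwaite, rounded down)
t* = 2.390

CI: 21.70 ± 2.390 · 1.6571 = 21.70 ± 3.96 = (17.74, 25.66)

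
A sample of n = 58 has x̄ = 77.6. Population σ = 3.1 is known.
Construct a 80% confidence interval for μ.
(77.08, 78.12)

z-interval (σ known):
z* = 1.282 for 80% confidence

Margin of error = z* · σ/√n = 1.282 · 3.1/√58 = 0.52

CI: (77.6 - 0.52, 77.6 + 0.52) = (77.08, 78.12)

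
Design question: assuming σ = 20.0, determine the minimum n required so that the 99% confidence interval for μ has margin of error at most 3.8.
n ≥ 184

For margin E ≤ 3.8:
n ≥ (z* · σ / E)²
n ≥ (2.576 · 20.0 / 3.8)²
n ≥ 183.82

Minimum n = 184 (rounding up)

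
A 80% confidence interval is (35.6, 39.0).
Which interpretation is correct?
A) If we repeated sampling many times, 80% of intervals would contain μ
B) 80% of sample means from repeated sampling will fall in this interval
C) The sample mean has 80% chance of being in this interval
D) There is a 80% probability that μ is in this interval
A

A) Correct — this is the frequentist long-run coverage interpretation.
B) Wrong — coverage applies to intervals containing μ, not to future x̄ values.
C) Wrong — x̄ is observed and sits in the interval by construction.
D) Wrong — μ is fixed; the randomness lives in the interval, not in μ.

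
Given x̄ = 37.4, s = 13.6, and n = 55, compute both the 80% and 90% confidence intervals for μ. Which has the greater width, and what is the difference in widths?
90% CI is wider by 1.38

df = 54
80% CI: t* = 1.297, (35.02, 39.78), width = 2 · t* · s/√n = 4.76
90% CI: t* = 1.674, (34.33, 40.47), width = 2 · t* · s/√n = 6.14

The 90% CI is wider by 6.14 - 4.76 = 1.38.
Higher confidence requires a wider interval.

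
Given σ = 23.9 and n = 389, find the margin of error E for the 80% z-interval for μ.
Margin of error = 1.55

Margin of error = z* · σ/√n
= 1.282 · 23.9/√389
= 1.282 · 23.9/19.7231
= 1.55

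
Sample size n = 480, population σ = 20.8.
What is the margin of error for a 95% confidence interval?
Margin of error = 1.86

Margin of error = z* · σ/√n
= 1.960 · 20.8/√480
= 1.960 · 20.8/21.9089
= 1.86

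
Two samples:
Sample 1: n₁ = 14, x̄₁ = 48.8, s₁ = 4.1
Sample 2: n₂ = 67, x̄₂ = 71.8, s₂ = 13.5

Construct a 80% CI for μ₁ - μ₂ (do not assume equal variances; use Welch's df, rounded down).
(-25.56, -20.44)

Difference: x̄₁ - x̄₂ = -23.00
SE = √(s₁²/n₁ + s₂²/n₂) = √(4.1²/14 + 13.5²/67) = 1.9801
df = 68.93 → 68 (Welch–Satterthwaite, rounded down)
t* = 1.294

CI: -23.00 ± 1.294 · 1.9801 = -23.00 ± 2.56 = (-25.56, -20.44)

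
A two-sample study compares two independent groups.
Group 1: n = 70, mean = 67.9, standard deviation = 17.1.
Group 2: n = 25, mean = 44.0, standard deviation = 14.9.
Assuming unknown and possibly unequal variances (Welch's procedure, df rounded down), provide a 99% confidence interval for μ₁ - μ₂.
(14.21, 33.59)

Difference: x̄₁ - x̄₂ = 23.90
SE = √(s₁²/n₁ + s₂²/n₂) = √(17.1²/70 + 14.9²/25) = 3.6135
df = 48.18 → 48 (Welch–Satterthwaite, rounded down)
t* = 2.682

CI: 23.90 ± 2.682 · 3.6135 = 23.90 ± 9.69 = (14.21, 33.59)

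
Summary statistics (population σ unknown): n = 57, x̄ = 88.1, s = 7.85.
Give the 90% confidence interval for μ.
(86.36, 89.84)

t-interval (σ unknown):
df = n - 1 = 56
t* = 1.673 for 90% confidence

Margin of error = t* · s/√n = 1.673 · 7.85/√57 = 1.74

CI: (86.36, 89.84)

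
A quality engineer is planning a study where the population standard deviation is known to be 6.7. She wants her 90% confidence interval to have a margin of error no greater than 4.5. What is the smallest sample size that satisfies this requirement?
n ≥ 6

For margin E ≤ 4.5:
n ≥ (z* · σ / E)²
n ≥ (1.645 · 6.7 / 4.5)²
n ≥ 6.00

Minimum n = 6 (rounding up)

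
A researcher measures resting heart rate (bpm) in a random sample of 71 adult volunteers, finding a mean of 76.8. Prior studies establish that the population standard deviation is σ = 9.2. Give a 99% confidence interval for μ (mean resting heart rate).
(73.99, 79.61)

z-interval (σ known):
z* = 2.576 for 99% confidence

Margin of error = z* · σ/√n = 2.576 · 9.2/√71 = 2.81

CI: (76.8 - 2.81, 76.8 + 2.81) = (73.99, 79.61)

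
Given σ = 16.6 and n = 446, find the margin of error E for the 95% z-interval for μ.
Margin of error = 1.54

Margin of error = z* · σ/√n
= 1.960 · 16.6/√446
= 1.960 · 16.6/21.1187
= 1.54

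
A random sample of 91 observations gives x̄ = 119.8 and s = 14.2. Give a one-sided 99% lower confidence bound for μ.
μ ≥ 116.28

Lower bound (one-sided):
t* = 2.368 (one-sided for 99%)
Lower bound = x̄ - t* · s/√n = 119.8 - 2.368 · 14.2/√91 = 116.28

We are 99% confident that μ ≥ 116.28.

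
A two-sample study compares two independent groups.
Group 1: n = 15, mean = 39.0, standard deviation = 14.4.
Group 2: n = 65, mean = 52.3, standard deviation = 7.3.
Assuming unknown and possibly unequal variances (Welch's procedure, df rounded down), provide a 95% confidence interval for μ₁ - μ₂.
(-21.45, -5.15)

Difference: x̄₁ - x̄₂ = -13.30
SE = √(s₁²/n₁ + s₂²/n₂) = √(14.4²/15 + 7.3²/65) = 3.8267
df = 15.70 → 15 (Welch–Satterthwaite, rounded down)
t* = 2.131

CI: -13.30 ± 2.131 · 3.8267 = -13.30 ± 8.15 = (-21.45, -5.15)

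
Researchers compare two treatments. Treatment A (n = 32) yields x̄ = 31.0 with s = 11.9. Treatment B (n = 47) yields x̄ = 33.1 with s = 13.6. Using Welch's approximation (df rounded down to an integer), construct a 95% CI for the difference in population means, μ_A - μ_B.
(-7.86, 3.66)

Difference: x̄₁ - x̄₂ = -2.10
SE = √(s₁²/n₁ + s₂²/n₂) = √(11.9²/32 + 13.6²/47) = 2.8915
df = 72.18 → 72 (Welch–Satterthwaite, rounded down)
t* = 1.993

CI: -2.10 ± 1.993 · 2.8915 = -2.10 ± 5.76 = (-7.86, 3.66)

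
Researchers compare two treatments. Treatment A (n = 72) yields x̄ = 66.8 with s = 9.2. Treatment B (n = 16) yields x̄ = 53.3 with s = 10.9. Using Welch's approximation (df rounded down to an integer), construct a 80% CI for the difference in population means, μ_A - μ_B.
(9.61, 17.39)

Difference: x̄₁ - x̄₂ = 13.50
SE = √(s₁²/n₁ + s₂²/n₂) = √(9.2²/72 + 10.9²/16) = 2.9328
df = 20.02 → 20 (Welch–Satterthwaite, rounded down)
t* = 1.325

CI: 13.50 ± 1.325 · 2.9328 = 13.50 ± 3.89 = (9.61, 17.39)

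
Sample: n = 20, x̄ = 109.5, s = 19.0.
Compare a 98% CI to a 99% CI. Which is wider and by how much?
99% CI is wider by 2.74

df = 19
98% CI: t* = 2.539, (98.71, 120.29), width = 2 · t* · s/√n = 21.57
99% CI: t* = 2.861, (97.34, 121.66), width = 2 · t* · s/√n = 24.31

The 99% CI is wider by 24.31 - 21.57 = 2.74.
Higher confidence requires a wider interval.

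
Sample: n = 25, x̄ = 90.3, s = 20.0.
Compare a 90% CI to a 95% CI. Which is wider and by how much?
95% CI is wider by 2.82

df = 24
90% CI: t* = 1.711, (83.46, 97.14), width = 2 · t* · s/√n = 13.69
95% CI: t* = 2.064, (82.04, 98.56), width = 2 · t* · s/√n = 16.51

The 95% CI is wider by 16.51 - 13.69 = 2.82.
Higher confidence requires a wider interval.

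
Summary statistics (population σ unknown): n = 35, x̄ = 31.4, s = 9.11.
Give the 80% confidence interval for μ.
(29.39, 33.41)

t-interval (σ unknown):
df = n - 1 = 34
t* = 1.307 for 80% confidence

Margin of error = t* · s/√n = 1.307 · 9.11/√35 = 2.01

CI: (29.39, 33.41)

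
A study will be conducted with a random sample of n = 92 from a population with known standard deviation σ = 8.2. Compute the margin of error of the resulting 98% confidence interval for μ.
Margin of error = 1.99

Margin of error = z* · σ/√n
= 2.326 · 8.2/√92
= 2.326 · 8.2/9.5917
= 1.99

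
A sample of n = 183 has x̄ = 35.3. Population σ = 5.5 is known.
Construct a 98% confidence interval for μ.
(34.35, 36.25)

z-interval (σ known):
z* = 2.326 for 98% confidence

Margin of error = z* · σ/√n = 2.326 · 5.5/√183 = 0.95

CI: (35.3 - 0.95, 35.3 + 0.95) = (34.35, 36.25)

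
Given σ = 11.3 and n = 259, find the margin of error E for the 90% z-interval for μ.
Margin of error = 1.16

Margin of error = z* · σ/√n
= 1.645 · 11.3/√259
= 1.645 · 11.3/16.0935
= 1.16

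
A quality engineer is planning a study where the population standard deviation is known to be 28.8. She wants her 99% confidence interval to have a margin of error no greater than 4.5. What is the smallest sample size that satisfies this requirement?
n ≥ 272

For margin E ≤ 4.5:
n ≥ (z* · σ / E)²
n ≥ (2.576 · 28.8 / 4.5)²
n ≥ 271.80

Minimum n = 272 (rounding up)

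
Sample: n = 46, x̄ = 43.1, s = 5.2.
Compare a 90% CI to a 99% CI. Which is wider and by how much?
99% CI is wider by 1.55

df = 45
90% CI: t* = 1.679, (41.81, 44.39), width = 2 · t* · s/√n = 2.57
99% CI: t* = 2.690, (41.04, 45.16), width = 2 · t* · s/√n = 4.12

The 99% CI is wider by 4.12 - 2.57 = 1.55.
Higher confidence requires a wider interval.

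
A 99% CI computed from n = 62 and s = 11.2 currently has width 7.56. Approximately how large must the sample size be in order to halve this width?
n ≈ 248

CI width ∝ 1/√n
To reduce width by factor 2, need √n to grow by 2 → need 2² = 4 times as many samples.

Current: n = 62, width = 7.56
New: n = 248, width ≈ 3.69

Width reduced by factor of 7.56/3.69 = 2.05.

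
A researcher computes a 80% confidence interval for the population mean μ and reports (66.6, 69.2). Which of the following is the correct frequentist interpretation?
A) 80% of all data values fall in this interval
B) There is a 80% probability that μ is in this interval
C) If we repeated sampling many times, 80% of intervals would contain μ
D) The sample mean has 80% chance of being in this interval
C

A) Wrong — a CI is about the parameter μ, not individual data values.
B) Wrong — μ is fixed; the randomness lives in the interval, not in μ.
C) Correct — this is the frequentist long-run coverage interpretation.
D) Wrong — x̄ is observed and sits in the interval by construction.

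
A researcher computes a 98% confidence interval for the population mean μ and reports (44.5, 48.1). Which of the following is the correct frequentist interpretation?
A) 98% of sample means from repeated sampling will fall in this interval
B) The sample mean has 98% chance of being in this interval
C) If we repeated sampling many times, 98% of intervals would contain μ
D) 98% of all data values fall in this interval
C

A) Wrong — coverage applies to intervals containing μ, not to future x̄ values.
B) Wrong — x̄ is observed and sits in the interval by construction.
C) Correct — this is the frequentist long-run coverage interpretation.
D) Wrong — a CI is about the parameter μ, not individual data values.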